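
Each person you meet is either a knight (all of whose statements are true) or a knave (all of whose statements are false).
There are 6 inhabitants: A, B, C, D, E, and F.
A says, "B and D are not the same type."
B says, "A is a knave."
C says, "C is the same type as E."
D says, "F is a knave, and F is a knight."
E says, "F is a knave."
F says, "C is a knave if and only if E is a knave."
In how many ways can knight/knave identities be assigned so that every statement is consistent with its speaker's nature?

0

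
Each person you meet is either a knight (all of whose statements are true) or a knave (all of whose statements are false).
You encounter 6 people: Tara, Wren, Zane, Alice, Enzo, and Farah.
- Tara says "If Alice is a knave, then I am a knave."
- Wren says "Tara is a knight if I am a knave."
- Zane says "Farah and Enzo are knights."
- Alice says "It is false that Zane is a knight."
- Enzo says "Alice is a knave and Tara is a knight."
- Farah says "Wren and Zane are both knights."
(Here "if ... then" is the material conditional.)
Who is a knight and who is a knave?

Knights: Tara, Wren, and Alice. Knaves: Zane, Enzo, and Farah.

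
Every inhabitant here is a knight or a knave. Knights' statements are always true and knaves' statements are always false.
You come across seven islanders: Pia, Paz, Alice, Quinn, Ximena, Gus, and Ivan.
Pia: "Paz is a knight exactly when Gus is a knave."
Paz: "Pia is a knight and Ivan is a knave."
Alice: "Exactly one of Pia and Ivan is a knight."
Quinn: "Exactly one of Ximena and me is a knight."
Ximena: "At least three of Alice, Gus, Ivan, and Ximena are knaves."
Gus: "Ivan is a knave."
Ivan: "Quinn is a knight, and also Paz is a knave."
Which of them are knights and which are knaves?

Pia is a knave; "Paz is a knight exactly when Gus is a knave" is false, as required.
Since Paz is a knave, "Pia is a knight and Ivan is a knave" needs to be false, which holds.
Alice is a knight; "exactly one of Pia and Ivan is a knight" is true, as required.
Quinn is a knight, and the claim "exactly one of Ximena and me is a knight" is indeed true.
Ximena is a knave; "at least three of Alice, Gus, Ivan, and Ximena are knaves" is false, as required.
Gus is a knave, so "Ivan is a knave" must be false — and it is.
Since Ivan is a knight, "Quinn is a knight, and also Paz is a knave" needs to be true, which holds.

Pia is a knave, Paz is a knave, Alice is a knight, Quinn is a knight, Ximena is a knave, Gus is a knave, and Ivan is a knight.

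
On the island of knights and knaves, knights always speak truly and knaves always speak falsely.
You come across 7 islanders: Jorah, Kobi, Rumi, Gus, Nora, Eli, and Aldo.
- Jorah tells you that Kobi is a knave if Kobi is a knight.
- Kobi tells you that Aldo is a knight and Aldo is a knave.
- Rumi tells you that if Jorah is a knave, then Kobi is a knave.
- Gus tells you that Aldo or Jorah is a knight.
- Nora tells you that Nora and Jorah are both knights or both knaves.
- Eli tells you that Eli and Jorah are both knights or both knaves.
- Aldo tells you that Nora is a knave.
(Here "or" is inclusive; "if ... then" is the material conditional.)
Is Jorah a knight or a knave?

Jorah is a knight.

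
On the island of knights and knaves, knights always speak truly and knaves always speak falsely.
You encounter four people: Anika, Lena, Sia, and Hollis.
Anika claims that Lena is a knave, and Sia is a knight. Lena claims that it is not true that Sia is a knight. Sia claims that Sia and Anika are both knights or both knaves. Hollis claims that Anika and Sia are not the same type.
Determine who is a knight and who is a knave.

Anika is a knight; "Lena is a knave, and Sia is a knight" is true, as required.
As a knave, Lena's statement "it is not true that Sia is a knight" should be False; it is.
Since Sia is a knight, "Sia and Anika are both knights or both knaves" needs to be true, which holds.
Hollis is a knave, so "Anika and Sia are not the same type" must be False — and it is.

Anika is a knight, Lena is a knave, Sia is a knight, and Hollis is a knave.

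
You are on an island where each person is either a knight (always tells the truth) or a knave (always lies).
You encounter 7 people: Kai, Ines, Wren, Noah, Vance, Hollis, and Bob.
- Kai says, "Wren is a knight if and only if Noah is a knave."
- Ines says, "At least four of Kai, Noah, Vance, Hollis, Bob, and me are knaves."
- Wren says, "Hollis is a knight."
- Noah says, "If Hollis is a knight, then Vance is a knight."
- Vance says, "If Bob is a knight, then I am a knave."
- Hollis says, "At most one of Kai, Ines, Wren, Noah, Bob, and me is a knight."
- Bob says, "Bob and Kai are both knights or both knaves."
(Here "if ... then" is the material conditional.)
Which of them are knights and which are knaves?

Knights: Kai, Noah, and Vance. Knaves: Ines, Wren, Hollis, and Bob.

Kai is a knight, so "Wren is a knight if and only if Noah is a knave" must be true — and it is.
Ines is a knave, so "at least four of Kai, Noah, Vance, Hollis, Bob, and me are knaves" must be False — and it is.
Wren is a knave, and the claim "Hollis is a knight" is indeed False.
Since Noah is a knight, "if Hollis is a knight, then Vance is a knight" needs to be true, which holds.
Vance (knight): "if Bob is a knight, then I am a knave" — true. ✓
Hollis is a knave; "at most one of Kai, Ines, Wren, Noah, Bob, and me is a knight" is False, as required.
Bob is a knave; "Bob and Kai are both knights or both knaves" is False, as required.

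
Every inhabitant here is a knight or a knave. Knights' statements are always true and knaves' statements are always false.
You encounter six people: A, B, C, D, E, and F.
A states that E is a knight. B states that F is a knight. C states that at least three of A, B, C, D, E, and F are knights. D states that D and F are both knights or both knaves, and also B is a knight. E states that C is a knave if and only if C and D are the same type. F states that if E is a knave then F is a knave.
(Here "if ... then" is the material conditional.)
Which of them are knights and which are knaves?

A is a knight, B is a knight, C is a knight, D is a knave, E is a knight, and F is a knight.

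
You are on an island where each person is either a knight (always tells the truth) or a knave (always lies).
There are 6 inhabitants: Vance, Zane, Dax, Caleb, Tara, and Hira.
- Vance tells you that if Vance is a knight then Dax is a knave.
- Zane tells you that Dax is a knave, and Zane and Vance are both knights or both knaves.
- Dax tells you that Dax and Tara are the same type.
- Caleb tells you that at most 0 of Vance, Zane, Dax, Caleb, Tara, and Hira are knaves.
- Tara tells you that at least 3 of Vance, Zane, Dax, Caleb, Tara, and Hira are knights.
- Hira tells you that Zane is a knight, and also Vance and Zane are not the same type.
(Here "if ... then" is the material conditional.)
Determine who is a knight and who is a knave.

Knights: Vance, Zane, and Tara. Knaves: Dax, Caleb, and Hira.

Vance is a knight, so "if Vance is a knight then Dax is a knave" must be True — and it is.
Since Zane is a knight, "Dax is a knave, and Zane and Vance are both knights or both knaves" needs to be True, which holds.
Dax (knave): "Dax and Tara are the same type" — false. ✓
Caleb is a knave, so "at most 0 of Vance, Zane, Dax, Caleb, Tara, and Hira are knaves" must be false — and it is.
Tara is a knight, and the claim "at least 3 of Vance, Zane, Dax, Caleb, Tara, and Hira are knights" is indeed True.
Hira is a knave; "Zane is a knight, and also Vance and Zane are not the same type" is false, as required.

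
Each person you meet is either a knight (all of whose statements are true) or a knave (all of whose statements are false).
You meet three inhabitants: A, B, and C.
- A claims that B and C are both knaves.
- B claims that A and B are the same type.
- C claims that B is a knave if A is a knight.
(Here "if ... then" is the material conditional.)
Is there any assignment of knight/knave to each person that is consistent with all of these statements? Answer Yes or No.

No

Checking all 8 assignments, each has at least one speaker whose statement's truth value contradicts their type.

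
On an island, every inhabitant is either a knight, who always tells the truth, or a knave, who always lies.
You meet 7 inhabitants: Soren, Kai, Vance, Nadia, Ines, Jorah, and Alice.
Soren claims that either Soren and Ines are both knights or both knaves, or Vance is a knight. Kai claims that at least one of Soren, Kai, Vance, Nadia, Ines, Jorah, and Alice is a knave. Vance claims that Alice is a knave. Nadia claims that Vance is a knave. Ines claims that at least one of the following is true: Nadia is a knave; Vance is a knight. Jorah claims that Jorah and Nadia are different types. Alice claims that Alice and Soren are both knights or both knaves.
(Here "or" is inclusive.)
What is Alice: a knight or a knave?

Consistent assignments: {Soren=knight, Kai=knight, Vance=knight, Nadia=knave, Ines=knight, Jorah=knight, Alice=knave}; {Soren=knight, Kai=knight, Vance=knight, Nadia=knave, Ines=knight, Jorah=knave, Alice=knave}
In every consistent assignment, Alice is a knave.

Alice is a knave.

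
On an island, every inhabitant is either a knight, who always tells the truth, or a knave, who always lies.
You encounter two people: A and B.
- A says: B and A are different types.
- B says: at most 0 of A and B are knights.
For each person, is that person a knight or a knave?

A is a knight and B is a knave.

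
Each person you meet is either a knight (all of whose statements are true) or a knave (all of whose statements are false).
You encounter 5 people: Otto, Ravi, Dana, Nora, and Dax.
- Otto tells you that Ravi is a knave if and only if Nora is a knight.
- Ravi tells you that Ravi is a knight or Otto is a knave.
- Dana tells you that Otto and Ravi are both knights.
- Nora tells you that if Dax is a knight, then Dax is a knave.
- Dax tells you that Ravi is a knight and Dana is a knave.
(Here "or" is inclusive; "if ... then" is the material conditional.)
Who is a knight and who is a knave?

Otto is a knight, Ravi is a knave, Dana is a knave, Nora is a knight, and Dax is a knave.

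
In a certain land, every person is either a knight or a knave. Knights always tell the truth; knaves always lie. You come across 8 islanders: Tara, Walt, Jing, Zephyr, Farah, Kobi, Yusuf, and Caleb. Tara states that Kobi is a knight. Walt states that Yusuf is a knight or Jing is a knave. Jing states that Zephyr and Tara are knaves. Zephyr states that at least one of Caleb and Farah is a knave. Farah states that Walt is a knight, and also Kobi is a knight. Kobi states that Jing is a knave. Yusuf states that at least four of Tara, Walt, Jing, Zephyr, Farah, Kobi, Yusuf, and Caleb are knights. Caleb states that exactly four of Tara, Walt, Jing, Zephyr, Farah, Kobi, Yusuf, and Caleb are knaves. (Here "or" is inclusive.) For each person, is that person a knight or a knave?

Tara is a knight, Walt is a knight, Jing is a knave, Zephyr is a knight, Farah is a knight, Kobi is a knight, Yusuf is a knight, and Caleb is a knave.

As a knight, Tara's statement "Kobi is a knight" should be True; it is.
As a knight, Walt's statement "Yusuf is a knight or Jing is a knave" should be True; it is.
Jing is a knave, and the claim "Zephyr and Tara are knaves" is indeed false.
Zephyr is a knight, so "at least one of Caleb and Farah is a knave" must be True — and it is.
Since Farah is a knight, "Walt is a knight, and also Kobi is a knight" needs to be True, which holds.
As a knight, Kobi's statement "Jing is a knave" should be True; it is.
Since Yusuf is a knight, "at least four of Tara, Walt, Jing, Zephyr, Farah, Kobi, Yusuf, and Caleb are knights" needs to be True, which holds.
As a knave, Caleb's statement "exactly four of Tara, Walt, Jing, Zephyr, Farah, Kobi, Yusuf, and Caleb are knaves" should be false; it is.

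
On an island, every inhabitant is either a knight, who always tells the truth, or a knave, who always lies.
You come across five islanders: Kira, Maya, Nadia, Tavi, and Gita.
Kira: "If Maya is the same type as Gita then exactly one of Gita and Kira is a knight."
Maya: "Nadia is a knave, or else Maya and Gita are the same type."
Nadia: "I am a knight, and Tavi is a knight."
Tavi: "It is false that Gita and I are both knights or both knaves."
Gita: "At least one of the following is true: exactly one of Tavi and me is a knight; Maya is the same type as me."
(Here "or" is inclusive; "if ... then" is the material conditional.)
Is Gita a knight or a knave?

Gita is a knave.

Consistent assignments: {Kira=knight, Maya=knight, Nadia=knave, Tavi=knave, Gita=knave}
In every consistent assignment, Gita is a knave.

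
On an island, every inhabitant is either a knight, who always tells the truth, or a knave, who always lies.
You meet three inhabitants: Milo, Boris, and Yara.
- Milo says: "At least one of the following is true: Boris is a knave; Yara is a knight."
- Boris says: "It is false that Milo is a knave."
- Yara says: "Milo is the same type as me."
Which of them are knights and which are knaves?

Knights: Milo, Boris, and Yara. Knaves: none.

Suppose Milo is a knave. Then Milo's statement "at least one of the following is true: Boris is a knave; Yara is a knight" would have to be false. Checking the 4 ways to assign the others, none is consistent with every speaker.
(For instance, with Boris=knight, Yara=knight, Milo's claim "at least one of the following is true: Boris is a knave; Yara is a knight" comes out true where it would need to be false.)
So Milo must be a knight, making "at least one of the following is true: Boris is a knave; Yara is a knight" true. Taking Milo=knight, Boris=knight, Yara=knight, each remaining statement checks out:
  Boris (knight): "it is false that Milo is a knave" — true. ✓
  Yara (knight): "Milo is the same type as me" — true. ✓
This is the unique consistent assignment.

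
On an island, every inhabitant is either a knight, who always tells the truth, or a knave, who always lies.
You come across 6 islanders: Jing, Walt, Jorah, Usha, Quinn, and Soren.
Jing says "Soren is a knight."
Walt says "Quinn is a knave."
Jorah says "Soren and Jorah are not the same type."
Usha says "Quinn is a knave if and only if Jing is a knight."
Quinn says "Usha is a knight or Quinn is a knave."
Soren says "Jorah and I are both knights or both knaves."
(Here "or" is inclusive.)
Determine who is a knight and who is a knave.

Jing is a knave, so "Soren is a knight" must be false — and it is.
Walt (knave): "Quinn is a knave" — false. ✓
Jorah (knight): "Soren and Jorah are not the same type" — true. ✓
As a knight, Usha's statement "Quinn is a knave if and only if Jing is a knight" should be true; it is.
Since Quinn is a knight, "Usha is a knight or Quinn is a knave" needs to be true, which holds.
As a knave, Soren's statement "Jorah and I are both knights or both knaves" should be false; it is.

Jing is a knave, Walt is a knave, Jorah is a knight, Usha is a knight, Quinn is a knight, and Soren is a knave.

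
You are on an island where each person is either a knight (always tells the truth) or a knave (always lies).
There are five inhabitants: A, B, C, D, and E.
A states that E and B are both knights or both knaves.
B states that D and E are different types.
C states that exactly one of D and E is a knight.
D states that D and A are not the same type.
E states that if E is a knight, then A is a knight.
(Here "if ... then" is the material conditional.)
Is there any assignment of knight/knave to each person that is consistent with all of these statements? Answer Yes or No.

No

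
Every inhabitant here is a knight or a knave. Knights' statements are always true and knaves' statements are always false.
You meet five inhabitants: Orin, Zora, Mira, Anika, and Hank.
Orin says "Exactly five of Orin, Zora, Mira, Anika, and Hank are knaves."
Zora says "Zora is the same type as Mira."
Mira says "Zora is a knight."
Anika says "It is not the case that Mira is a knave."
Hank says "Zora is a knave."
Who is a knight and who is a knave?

Suppose Orin is a knight. Then Orin's statement "exactly five of Orin, Zora, Mira, Anika, and Hank are knaves" would have to be true. Checking the 16 ways to assign the others, none is consistent with every speaker.
(For instance, with Zora=knight, Mira=knight, Anika=knight, Hank=knave, Orin's claim "exactly five of Orin, Zora, Mira, Anika, and Hank are knaves" comes out false where it would need to be true.)
So Orin must be a knave, making "exactly five of Orin, Zora, Mira, Anika, and Hank are knaves" false. Taking Orin=knave, Zora=knight, Mira=knight, Anika=knight, Hank=knave, each remaining statement checks out:
  Zora (knight): "Zora is the same type as Mira" — true. ✓
  Mira (knight): "Zora is a knight" — true. ✓
  Anika (knight): "it is not the case that Mira is a knave" — true. ✓
  Hank (knave): "Zora is a knave" — false. ✓
This is the unique consistent assignment.

Orin is a knave, Zora is a knight, Mira is a knight, Anika is a knight, and Hank is a knave.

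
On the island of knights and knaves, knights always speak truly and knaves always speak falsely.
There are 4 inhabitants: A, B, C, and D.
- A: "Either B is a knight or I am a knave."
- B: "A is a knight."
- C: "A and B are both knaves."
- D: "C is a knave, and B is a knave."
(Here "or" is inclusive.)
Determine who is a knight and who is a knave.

Knights: A and B. Knaves: C and D.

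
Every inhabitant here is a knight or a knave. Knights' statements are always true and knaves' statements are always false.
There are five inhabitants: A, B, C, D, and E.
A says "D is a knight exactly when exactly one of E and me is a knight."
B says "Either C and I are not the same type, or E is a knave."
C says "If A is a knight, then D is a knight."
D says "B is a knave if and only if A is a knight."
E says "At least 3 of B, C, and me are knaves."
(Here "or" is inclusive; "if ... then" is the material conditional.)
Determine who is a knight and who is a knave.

A is a knave; "D is a knight exactly when exactly one of E and me is a knight" is false, as required.
B is a knight, and the claim "either C and I are not the same type, or E is a knave" is indeed true.
As a knight, C's statement "if A is a knight, then D is a knight" should be true; it is.
D is a knight, and the claim "B is a knave if and only if A is a knight" is indeed true.
Since E is a knave, "at least 3 of B, C, and me are knaves" needs to be false, which holds.

A is a knave, B is a knight, C is a knight, D is a knight, and E is a knave.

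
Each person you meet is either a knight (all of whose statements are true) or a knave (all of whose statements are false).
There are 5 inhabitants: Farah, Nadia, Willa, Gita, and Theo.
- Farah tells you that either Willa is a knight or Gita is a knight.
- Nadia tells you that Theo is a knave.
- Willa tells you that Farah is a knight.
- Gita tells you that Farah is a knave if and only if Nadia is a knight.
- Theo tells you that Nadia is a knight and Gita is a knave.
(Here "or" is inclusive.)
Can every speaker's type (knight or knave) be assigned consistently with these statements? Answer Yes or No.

No

Checking all 32 assignments, each has at least one speaker whose statement's truth value contradicts their type.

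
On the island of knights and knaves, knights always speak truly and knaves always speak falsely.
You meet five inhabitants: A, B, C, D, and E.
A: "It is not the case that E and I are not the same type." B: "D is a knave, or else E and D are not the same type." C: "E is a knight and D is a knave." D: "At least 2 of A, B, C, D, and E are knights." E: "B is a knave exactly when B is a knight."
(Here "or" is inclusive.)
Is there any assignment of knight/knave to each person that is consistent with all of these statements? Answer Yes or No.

No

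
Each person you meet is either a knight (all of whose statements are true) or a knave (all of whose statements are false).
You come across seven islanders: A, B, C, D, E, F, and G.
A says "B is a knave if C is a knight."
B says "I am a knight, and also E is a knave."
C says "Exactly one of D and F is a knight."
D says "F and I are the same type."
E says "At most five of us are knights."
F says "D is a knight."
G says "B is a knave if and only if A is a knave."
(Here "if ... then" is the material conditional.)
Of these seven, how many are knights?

4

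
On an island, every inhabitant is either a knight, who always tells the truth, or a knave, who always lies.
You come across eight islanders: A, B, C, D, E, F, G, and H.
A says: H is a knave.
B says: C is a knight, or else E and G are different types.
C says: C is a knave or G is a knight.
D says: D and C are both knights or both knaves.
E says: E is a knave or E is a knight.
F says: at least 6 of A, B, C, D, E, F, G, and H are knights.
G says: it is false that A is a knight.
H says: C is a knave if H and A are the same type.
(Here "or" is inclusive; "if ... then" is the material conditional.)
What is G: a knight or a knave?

G is a knight.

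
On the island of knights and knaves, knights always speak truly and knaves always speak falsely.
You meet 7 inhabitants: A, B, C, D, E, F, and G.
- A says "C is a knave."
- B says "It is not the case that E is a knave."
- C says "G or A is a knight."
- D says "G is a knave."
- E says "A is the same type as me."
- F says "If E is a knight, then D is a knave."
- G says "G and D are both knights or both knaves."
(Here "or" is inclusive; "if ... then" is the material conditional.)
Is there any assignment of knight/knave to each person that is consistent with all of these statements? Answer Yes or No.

Checking all 128 assignments, each has at least one speaker whose statement's truth value contradicts their type.

No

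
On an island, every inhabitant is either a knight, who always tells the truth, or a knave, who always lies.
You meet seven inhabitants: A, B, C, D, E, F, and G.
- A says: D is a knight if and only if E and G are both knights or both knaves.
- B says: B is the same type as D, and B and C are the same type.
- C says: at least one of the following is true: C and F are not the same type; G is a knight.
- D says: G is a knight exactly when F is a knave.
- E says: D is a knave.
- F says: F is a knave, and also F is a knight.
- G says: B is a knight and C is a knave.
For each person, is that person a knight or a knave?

Knights: A, C, and E. Knaves: B, D, F, and G.

A is a knight; "D is a knight if and only if E and G are both knights or both knaves" is True, as required.
B (knave): "B is the same type as D, and B and C are the same type" — False. ✓
C is a knight, and the claim "at least one of the following is true: C and F are not the same type; G is a knight" is indeed True.
Since D is a knave, "G is a knight exactly when F is a knave" needs to be False, which holds.
E (knight): "D is a knave" — True. ✓
As a knave, F's statement "F is a knave, and also F is a knight" should be False; it is.
G (knave): "B is a knight and C is a knave" — False. ✓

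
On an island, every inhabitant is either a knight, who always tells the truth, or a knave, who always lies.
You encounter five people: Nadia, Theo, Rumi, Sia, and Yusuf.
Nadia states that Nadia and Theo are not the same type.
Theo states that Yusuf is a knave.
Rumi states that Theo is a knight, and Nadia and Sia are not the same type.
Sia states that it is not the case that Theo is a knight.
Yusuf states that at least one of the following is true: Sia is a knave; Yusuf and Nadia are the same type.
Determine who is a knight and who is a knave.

Nadia is a knight, Theo is a knave, Rumi is a knave, Sia is a knight, and Yusuf is a knight.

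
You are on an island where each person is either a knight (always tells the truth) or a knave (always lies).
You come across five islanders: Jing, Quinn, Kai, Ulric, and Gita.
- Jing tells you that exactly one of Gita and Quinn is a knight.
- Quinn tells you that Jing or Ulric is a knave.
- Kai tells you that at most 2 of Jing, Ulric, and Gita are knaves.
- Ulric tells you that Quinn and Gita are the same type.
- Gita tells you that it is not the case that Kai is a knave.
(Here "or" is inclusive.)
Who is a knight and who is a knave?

Jing is a knave, and the claim "exactly one of Gita and Quinn is a knight" is indeed False.
Since Quinn is a knight, "Jing or Ulric is a knave" needs to be true, which holds.
Kai is a knight, and the claim "at most 2 of Jing, Ulric, and Gita are knaves" is indeed true.
Ulric is a knight, so "Quinn and Gita are the same type" must be true — and it is.
Gita (knight): "it is not the case that Kai is a knave" — true. ✓

Jing is a knave, Quinn is a knight, Kai is a knight, Ulric is a knight, and Gita is a knight.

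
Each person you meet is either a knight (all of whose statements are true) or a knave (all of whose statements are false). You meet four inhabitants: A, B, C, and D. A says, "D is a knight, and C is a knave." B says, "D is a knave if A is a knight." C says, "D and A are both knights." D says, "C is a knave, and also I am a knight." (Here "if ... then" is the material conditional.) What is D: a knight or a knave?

D is a knave.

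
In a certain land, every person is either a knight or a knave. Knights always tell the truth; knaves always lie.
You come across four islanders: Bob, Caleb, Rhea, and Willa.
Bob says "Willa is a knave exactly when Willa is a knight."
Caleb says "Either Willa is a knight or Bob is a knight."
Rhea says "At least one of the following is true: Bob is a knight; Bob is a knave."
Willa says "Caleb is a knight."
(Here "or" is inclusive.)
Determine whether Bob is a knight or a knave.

Bob is a knave.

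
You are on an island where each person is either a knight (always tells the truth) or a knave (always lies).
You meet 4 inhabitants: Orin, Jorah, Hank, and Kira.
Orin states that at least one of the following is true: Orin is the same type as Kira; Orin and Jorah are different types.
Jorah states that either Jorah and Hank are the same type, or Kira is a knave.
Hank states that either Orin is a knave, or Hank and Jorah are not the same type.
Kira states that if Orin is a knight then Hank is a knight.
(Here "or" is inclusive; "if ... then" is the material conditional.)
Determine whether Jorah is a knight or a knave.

Jorah is a knave.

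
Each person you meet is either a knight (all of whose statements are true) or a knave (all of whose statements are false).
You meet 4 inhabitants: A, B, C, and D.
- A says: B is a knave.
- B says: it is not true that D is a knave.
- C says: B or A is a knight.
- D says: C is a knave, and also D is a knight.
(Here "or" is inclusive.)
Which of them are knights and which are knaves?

Knights: A and C. Knaves: B and D.

Suppose A is a knave. Then A's statement "B is a knave" would have to be false. Checking the 8 ways to assign the others, none is consistent with every speaker.
(For instance, with B=knave, C=knight, D=knave, A's claim "B is a knave" comes out true where it would need to be false.)
So A must be a knight, making "B is a knave" true. Taking A=knight, B=knave, C=knight, D=knave, each remaining statement checks out:
  B (knave): "it is not true that D is a knave" — false. ✓
  C (knight): "B or A is a knight" — true. ✓
  D (knave): "C is a knave, and also D is a knight" — false. ✓
This is the unique consistent assignment.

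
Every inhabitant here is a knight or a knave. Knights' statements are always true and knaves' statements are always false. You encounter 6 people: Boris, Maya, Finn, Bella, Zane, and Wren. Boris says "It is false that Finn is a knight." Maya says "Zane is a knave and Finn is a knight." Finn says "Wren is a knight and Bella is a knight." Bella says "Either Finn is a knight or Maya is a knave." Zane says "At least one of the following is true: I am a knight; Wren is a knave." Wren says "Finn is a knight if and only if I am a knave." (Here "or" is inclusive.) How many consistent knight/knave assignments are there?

1

Consistent assignments:
  Boris=knight, Maya=knave, Finn=knave, Bella=knight, Zane=knight, Wren=knave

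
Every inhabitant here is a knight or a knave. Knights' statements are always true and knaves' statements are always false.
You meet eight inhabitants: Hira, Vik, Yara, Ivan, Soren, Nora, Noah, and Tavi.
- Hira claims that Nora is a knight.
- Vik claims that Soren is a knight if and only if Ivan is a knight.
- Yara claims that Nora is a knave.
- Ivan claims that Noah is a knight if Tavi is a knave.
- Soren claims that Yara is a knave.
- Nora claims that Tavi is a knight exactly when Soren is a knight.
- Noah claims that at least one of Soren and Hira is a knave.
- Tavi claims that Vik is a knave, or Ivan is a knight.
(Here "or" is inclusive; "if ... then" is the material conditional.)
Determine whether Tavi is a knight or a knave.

Tavi is a knight.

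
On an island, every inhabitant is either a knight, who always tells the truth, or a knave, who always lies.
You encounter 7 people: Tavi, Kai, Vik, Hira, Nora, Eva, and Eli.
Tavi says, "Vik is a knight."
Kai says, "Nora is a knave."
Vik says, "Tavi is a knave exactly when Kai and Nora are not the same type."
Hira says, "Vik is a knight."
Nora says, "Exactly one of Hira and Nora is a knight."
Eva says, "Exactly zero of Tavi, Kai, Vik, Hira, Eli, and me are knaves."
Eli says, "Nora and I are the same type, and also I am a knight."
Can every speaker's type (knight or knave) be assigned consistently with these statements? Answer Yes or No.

No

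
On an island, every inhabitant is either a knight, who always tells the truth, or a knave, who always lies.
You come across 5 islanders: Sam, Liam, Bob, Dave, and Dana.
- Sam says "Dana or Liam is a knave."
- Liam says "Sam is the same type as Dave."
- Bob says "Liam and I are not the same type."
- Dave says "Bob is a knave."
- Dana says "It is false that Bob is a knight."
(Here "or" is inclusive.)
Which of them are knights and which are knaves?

Suppose Sam is a knave. Then Sam's statement "Dana or Liam is a knave" would have to be false. Checking the 16 ways to assign the others, none is consistent with every speaker.
(For instance, with Liam=knave, Bob=knight, Dave=knave, Dana=knave, Sam's claim "Dana or Liam is a knave" comes out true where it would need to be false.)
So Sam must be a knight, making "Dana or Liam is a knave" true. Taking Sam=knight, Liam=knave, Bob=knight, Dave=knave, Dana=knave, each remaining statement checks out:
  Liam (knave): "Sam is the same type as Dave" — false. ✓
  Bob (knight): "Liam and I are not the same type" — true. ✓
  Dave (knave): "Bob is a knave" — false. ✓
  Dana (knave): "it is false that Bob is a knight" — false. ✓
This is the unique consistent assignment.

Knights: Sam and Bob. Knaves: Liam, Dave, and Dana.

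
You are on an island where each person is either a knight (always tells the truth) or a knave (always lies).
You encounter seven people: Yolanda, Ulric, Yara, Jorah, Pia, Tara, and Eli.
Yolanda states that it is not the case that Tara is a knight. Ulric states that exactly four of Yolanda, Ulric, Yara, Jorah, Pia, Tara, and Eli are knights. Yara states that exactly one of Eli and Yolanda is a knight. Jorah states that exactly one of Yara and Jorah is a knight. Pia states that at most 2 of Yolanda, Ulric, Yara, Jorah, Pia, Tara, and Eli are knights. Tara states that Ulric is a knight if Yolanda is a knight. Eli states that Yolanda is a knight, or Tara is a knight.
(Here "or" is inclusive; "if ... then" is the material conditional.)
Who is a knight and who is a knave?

Yolanda is a knight, Ulric is a knave, Yara is a knave, Jorah is a knight, Pia is a knave, Tara is a knave, and Eli is a knight.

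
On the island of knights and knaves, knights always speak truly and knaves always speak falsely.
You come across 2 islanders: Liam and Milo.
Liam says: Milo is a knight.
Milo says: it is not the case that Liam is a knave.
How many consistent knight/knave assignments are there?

2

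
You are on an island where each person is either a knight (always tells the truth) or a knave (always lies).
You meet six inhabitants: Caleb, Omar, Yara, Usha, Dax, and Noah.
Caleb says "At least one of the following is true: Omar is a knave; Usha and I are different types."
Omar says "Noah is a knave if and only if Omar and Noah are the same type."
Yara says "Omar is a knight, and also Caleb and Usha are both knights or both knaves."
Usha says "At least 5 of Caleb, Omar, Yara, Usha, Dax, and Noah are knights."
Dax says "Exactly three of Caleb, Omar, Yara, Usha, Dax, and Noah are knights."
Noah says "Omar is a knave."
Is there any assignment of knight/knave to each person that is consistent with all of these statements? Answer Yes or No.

No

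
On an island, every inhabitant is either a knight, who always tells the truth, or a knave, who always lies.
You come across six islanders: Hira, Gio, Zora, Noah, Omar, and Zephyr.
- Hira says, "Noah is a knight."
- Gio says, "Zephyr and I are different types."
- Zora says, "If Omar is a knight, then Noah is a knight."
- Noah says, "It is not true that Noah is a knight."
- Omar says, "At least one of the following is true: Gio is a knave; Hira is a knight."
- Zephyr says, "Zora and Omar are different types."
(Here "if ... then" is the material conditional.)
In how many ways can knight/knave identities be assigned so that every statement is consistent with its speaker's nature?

0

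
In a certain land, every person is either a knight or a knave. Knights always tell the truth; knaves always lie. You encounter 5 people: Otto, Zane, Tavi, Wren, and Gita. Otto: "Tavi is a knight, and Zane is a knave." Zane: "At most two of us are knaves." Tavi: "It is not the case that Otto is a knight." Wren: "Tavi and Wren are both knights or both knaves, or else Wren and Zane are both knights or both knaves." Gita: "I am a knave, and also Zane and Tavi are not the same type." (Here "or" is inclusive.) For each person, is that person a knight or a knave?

Otto is a knave, Zane is a knight, Tavi is a knight, Wren is a knight, and Gita is a knave.

Otto is a knave; "Tavi is a knight, and Zane is a knave" is false, as required.
Since Zane is a knight, "at most two of us are knaves" needs to be true, which holds.
Since Tavi is a knight, "it is not the case that Otto is a knight" needs to be true, which holds.
Wren is a knight, and the claim "Tavi and Wren are both knights or both knaves, or else Wren and Zane are both knights or both knaves" is indeed true.
Gita is a knave, and the claim "I am a knave, and also Zane and Tavi are not the same type" is indeed false.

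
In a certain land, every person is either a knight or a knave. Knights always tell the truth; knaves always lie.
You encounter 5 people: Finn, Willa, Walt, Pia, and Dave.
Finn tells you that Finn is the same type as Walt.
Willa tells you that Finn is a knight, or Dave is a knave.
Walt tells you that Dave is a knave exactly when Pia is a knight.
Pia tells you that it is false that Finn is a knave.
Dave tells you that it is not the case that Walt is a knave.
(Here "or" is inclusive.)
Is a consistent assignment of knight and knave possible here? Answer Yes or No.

Yes

One consistent assignment: Finn=knave, Willa=knave, Walt=knight, Pia=knave, Dave=knight.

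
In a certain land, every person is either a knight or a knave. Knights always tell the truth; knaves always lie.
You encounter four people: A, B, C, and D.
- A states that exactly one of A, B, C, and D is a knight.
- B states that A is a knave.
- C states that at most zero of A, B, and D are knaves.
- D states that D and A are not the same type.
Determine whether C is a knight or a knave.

C is a knave.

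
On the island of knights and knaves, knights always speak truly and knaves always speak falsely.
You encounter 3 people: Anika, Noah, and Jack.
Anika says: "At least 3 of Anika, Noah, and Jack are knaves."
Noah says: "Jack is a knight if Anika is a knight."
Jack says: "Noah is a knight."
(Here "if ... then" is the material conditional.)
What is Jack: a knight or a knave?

Consistent assignments: {Anika=knave, Noah=knight, Jack=knight}
In every consistent assignment, Jack is a knight.

Jack is a knight.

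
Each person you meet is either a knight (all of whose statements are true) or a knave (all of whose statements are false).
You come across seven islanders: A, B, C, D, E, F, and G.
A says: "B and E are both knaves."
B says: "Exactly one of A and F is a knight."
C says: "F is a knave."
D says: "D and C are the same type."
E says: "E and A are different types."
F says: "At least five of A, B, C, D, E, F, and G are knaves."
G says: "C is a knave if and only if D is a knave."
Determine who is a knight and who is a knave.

A is a knave, and the claim "B and E are both knaves" is indeed False.
B is a knave; "exactly one of A and F is a knight" is False, as required.
C is a knight; "F is a knave" is true, as required.
D is a knight; "D and C are the same type" is true, as required.
Since E is a knight, "E and A are different types" needs to be true, which holds.
F is a knave, so "at least five of A, B, C, D, E, F, and G are knaves" must be False — and it is.
G (knight): "C is a knave if and only if D is a knave" — true. ✓

A is a knave, B is a knave, C is a knight, D is a knight, E is a knight, F is a knave, and G is a knight.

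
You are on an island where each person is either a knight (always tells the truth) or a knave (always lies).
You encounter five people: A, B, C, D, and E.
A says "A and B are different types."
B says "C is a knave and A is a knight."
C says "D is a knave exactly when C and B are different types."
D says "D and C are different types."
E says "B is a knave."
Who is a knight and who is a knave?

Knights: E. Knaves: A, B, C, and D.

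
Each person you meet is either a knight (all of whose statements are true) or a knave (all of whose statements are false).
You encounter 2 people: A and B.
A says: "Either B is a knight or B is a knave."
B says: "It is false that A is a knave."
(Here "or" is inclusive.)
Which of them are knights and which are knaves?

A is a knight and B is a knight.

A is a knight; "either B is a knight or B is a knave" is True, as required.
B is a knight, so "it is false that A is a knave" must be True — and it is.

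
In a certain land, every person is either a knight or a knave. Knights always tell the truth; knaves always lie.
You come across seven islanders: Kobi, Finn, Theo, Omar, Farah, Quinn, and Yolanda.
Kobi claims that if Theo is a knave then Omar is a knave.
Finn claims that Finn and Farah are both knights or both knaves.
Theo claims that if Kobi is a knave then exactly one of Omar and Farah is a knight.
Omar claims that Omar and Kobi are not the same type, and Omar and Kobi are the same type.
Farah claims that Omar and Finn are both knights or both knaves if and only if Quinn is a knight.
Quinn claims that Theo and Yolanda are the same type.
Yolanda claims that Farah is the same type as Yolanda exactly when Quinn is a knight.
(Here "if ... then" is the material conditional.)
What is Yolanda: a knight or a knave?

Yolanda is a knight.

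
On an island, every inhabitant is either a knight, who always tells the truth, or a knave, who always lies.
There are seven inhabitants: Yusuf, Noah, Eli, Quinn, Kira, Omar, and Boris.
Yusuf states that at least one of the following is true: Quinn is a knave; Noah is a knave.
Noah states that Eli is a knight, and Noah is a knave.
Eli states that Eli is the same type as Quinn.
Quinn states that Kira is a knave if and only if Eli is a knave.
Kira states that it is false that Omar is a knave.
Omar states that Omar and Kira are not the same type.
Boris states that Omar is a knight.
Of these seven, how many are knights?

2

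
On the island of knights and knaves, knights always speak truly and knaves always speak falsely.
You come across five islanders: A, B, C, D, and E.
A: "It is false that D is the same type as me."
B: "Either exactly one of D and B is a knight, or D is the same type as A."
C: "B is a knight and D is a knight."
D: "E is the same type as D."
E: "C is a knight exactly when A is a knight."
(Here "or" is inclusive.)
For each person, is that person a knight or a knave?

A is a knave, and the claim "it is false that D is the same type as me" is indeed false.
B is a knight, so "either exactly one of D and B is a knight, or D is the same type as A" must be True — and it is.
As a knave, C's statement "B is a knight and D is a knight" should be false; it is.
D is a knave; "E is the same type as D" is false, as required.
Since E is a knight, "C is a knight exactly when A is a knight" needs to be True, which holds.

A is a knave, B is a knight, C is a knave, D is a knave, and E is a knight.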